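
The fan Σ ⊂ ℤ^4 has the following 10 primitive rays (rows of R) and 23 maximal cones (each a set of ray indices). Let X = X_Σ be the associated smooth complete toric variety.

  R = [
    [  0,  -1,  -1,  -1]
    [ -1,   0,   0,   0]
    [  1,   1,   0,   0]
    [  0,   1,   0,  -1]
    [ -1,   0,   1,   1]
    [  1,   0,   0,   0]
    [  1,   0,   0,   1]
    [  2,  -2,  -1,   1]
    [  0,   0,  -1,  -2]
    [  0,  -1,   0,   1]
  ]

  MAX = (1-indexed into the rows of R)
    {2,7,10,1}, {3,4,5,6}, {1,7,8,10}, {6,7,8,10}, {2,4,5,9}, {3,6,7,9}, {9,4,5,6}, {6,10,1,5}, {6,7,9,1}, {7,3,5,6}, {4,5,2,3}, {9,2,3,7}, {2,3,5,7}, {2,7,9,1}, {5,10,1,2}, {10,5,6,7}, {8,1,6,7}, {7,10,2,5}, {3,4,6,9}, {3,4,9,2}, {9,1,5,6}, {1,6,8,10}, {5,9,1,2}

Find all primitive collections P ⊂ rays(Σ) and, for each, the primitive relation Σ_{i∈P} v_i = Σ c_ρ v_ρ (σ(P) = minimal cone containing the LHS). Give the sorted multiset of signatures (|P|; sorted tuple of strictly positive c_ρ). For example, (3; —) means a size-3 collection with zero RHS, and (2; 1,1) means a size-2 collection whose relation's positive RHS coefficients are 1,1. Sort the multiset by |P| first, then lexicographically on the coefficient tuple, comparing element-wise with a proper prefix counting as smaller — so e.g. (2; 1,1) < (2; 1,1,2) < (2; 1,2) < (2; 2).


The 16 primitive collections of Σ (r=10, n=4):

  • {2,6}:  v_{2} + v_{6} = 0  ⟹  sig = (2; —)
  • {4,10}:  v_{4} + v_{10} = 0  ⟹  sig = (2; —)
  • {1,4}:  v_{1} + v_{4} = v_{9}  ⟹  sig = (2; 1)
  • {3,10}:  v_{3} + v_{10} = v_{7}  ⟹  sig = (2; 1)
  • {4,7}:  v_{4} + v_{7} = v_{3}  ⟹  sig = (2; 1)
  • {9,10}:  v_{9} + v_{10} = v_{1}  ⟹  sig = (2; 1)
  • {1,3}:  v_{1} + v_{3} = v_{7} + v_{9}  ⟹  sig = (2; 1,1)
  • {2,8}:  v_{2} + v_{8} = v_{1} + v_{7} + v_{10}  ⟹  sig = (2; 1,1,1)
  • {4,8}:  v_{4} + v_{8} = v_{1} + v_{6} + v_{7}  ⟹  sig = (2; 1,1,1)
  • {3,8}:  v_{3} + v_{8} = v_{1} + v_{6} + 2·v_{7}  ⟹  sig = (2; 1,1,2)
  • {8,9}:  v_{8} + v_{9} = 2·v_{1} + v_{6} + v_{7}  ⟹  sig = (2; 1,1,2)
  • {5,8}:  v_{5} + v_{8} = v_{6} + 2·v_{10}  ⟹  sig = (2; 1,2)
  • {5,7,9}:  v_{5} + v_{7} + v_{9} = 0  ⟹  sig = (3; —)
  • {1,5,7}:  v_{1} + v_{5} + v_{7} = v_{10}  ⟹  sig = (3; 1)
  • {3,5,9}:  v_{3} + v_{5} + v_{9} = v_{4}  ⟹  sig = (3; 1)
  • {1,6,7,10}:  v_{1} + v_{6} + v_{7} + v_{10} = v_{8}  ⟹  sig = (4; 1)

Sorted signature multiset PRS(X):
    (2; —)
    (2; —)
    (2; 1)
    (2; 1)
    (2; 1)
    (2; 1)
    (2; 1,1)
    (2; 1,1,1)
    (2; 1,1,1)
    (2; 1,1,2)
    (2; 1,1,2)
    (2; 1,2)
    (3; —)
    (3; 1)
    (3; 1)
    (4; 1)


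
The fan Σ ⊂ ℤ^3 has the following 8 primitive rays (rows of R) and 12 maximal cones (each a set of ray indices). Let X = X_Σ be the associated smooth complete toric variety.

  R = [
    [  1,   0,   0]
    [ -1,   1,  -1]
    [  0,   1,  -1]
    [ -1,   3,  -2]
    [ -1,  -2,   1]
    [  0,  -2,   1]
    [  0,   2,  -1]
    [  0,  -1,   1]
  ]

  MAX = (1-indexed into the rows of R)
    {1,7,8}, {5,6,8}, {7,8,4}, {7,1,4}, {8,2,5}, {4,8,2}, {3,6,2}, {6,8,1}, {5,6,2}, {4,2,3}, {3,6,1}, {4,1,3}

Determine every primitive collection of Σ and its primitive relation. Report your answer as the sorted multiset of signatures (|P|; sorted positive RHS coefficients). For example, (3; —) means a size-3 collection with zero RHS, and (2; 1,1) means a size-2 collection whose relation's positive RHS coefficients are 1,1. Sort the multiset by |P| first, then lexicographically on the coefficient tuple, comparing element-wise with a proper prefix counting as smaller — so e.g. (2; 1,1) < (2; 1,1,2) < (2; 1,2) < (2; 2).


12 collections generate NE(X_Σ); each relation:

  • {3,8}:  v_{3} + v_{8} = 0 ; sig = (2; —)
  • {6,7}:  v_{6} + v_{7} = 0 ; sig = (2; —)
  • {1,2}:  v_{1} + v_{2} = v_{3} ; sig = (2; 1)
  • {1,5}:  v_{1} + v_{5} = v_{6} ; sig = (2; 1)
  • {2,7}:  v_{2} + v_{7} = v_{4} ; sig = (2; 1)
  • {4,6}:  v_{4} + v_{6} = v_{2} ; sig = (2; 1)
  • {3,5}:  v_{3} + v_{5} = v_{2} + v_{6} ; sig = (2; 1,1)
  • {3,7}:  v_{3} + v_{7} = v_{1} + v_{4} ; sig = (2; 1,1)
  • {5,7}:  v_{5} + v_{7} = v_{2} + v_{8} ; sig = (2; 1,1)
  • {4,5}:  v_{4} + v_{5} = 2·v_{2} + v_{8} ; sig = (2; 1,2)
  • {1,4,8}:  v_{1} + v_{4} + v_{8} = v_{7} ; sig = (3; 1)
  • {2,6,8}:  v_{2} + v_{6} + v_{8} = v_{5} ; sig = (3; 1)

so the primitive-relation signature multiset is
{ (2; —) ×2,  (2; 1) ×4,  (2; 1,1) ×3,  (2; 1,2),  (3; 1) ×2 }


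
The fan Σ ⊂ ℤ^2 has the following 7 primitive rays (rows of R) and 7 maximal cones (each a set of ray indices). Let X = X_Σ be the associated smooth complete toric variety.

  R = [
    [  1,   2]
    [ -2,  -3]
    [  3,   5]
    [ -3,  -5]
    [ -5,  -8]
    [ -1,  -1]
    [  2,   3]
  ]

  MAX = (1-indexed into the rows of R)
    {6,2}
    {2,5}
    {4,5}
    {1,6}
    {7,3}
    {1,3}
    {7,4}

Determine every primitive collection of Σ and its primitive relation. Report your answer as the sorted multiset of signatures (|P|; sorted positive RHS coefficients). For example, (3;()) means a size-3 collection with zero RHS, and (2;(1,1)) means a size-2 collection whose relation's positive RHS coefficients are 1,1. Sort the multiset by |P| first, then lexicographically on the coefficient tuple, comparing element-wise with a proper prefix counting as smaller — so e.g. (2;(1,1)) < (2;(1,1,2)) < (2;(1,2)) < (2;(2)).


Δ(Σ) — 7 vertices, 14 min non-faces:

  P = {2,7}:  v_{2} + v_{7} = 0  →  sig = (2;())
  P = {3,4}:  v_{3} + v_{4} = 0  →  sig = (2;())
  P = {1,2}:  v_{1} + v_{2} = v_{6}  →  sig = (2;(1))
  P = {1,4}:  v_{1} + v_{4} = v_{2}  →  sig = (2;(1))
  P = {1,7}:  v_{1} + v_{7} = v_{3}  →  sig = (2;(1))
  P = {2,3}:  v_{2} + v_{3} = v_{1}  →  sig = (2;(1))
  P = {2,4}:  v_{2} + v_{4} = v_{5}  →  sig = (2;(1))
  P = {3,5}:  v_{3} + v_{5} = v_{2}  →  sig = (2;(1))
  P = {5,7}:  v_{5} + v_{7} = v_{4}  →  sig = (2;(1))
  P = {6,7}:  v_{6} + v_{7} = v_{1}  →  sig = (2;(1))
  P = {1,5}:  v_{1} + v_{5} = 2·v_{2}  →  sig = (2;(2))
  P = {3,6}:  v_{3} + v_{6} = 2·v_{1}  →  sig = (2;(2))
  P = {4,6}:  v_{4} + v_{6} = 2·v_{2}  →  sig = (2;(2))
  P = {5,6}:  v_{5} + v_{6} = 3·v_{2}  →  sig = (2;(3))

Signatures (|P|; sorted positive RHS coefficients), sorted:
    (2;())
    (2;())
    (2;(1))
    (2;(1))
    (2;(1))
    (2;(1))
    (2;(1))
    (2;(1))
    (2;(1))
    (2;(1))
    (2;(2))
    (2;(2))
    (2;(2))
    (2;(3))


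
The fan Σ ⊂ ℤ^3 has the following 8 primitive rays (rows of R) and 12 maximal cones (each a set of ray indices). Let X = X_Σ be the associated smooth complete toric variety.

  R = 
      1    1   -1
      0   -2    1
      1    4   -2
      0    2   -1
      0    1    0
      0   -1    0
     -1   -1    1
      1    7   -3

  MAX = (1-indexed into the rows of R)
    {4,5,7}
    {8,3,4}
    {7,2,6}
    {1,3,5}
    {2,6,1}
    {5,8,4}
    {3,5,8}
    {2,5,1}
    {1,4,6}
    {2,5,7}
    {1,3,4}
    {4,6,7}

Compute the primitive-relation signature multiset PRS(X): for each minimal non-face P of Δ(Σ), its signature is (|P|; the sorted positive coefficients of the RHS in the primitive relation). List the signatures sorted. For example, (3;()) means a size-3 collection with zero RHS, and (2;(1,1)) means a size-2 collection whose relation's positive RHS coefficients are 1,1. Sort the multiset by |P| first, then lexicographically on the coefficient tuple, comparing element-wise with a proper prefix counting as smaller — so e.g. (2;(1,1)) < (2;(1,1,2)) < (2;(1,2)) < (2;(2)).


Primitive collections (12):

  P = {1,7}:  v_{1} + v_{7} = 0  ⇒ sig = (2;())
  P = {2,4}:  v_{2} + v_{4} = 0  ⇒ sig = (2;())
  P = {5,6}:  v_{5} + v_{6} = 0  ⇒ sig = (2;())
  P = {2,3}:  v_{2} + v_{3} = v_{1} + v_{5}  ⇒ sig = (2;(1,1))
  P = {2,8}:  v_{2} + v_{8} = v_{3} + v_{5}  ⇒ sig = (2;(1,1))
  P = {3,6}:  v_{3} + v_{6} = v_{1} + v_{4}  ⇒ sig = (2;(1,1))
  P = {3,7}:  v_{3} + v_{7} = v_{4} + v_{5}  ⇒ sig = (2;(1,1))
  P = {6,8}:  v_{6} + v_{8} = v_{3} + v_{4}  ⇒ sig = (2;(1,1))
  P = {1,8}:  v_{1} + v_{8} = 2·v_{3}  ⇒ sig = (2;(2))
  P = {7,8}:  v_{7} + v_{8} = 2·v_{4} + 2·v_{5}  ⇒ sig = (2;(2,2))
  P = {1,4,5}:  v_{1} + v_{4} + v_{5} = v_{3}  ⇒ sig = (3;(1))
  P = {3,4,5}:  v_{3} + v_{4} + v_{5} = v_{8}  ⇒ sig = (3;(1))

Signatures (|P|; sorted positive RHS coefficients), sorted:
    |P|=2: 10 collections, coeffs (), (), (), (1,1), (1,1), (1,1), (1,1), (1,1), (2), (2,2)
    |P|=3: 2 collections, coeffs (1), (1)


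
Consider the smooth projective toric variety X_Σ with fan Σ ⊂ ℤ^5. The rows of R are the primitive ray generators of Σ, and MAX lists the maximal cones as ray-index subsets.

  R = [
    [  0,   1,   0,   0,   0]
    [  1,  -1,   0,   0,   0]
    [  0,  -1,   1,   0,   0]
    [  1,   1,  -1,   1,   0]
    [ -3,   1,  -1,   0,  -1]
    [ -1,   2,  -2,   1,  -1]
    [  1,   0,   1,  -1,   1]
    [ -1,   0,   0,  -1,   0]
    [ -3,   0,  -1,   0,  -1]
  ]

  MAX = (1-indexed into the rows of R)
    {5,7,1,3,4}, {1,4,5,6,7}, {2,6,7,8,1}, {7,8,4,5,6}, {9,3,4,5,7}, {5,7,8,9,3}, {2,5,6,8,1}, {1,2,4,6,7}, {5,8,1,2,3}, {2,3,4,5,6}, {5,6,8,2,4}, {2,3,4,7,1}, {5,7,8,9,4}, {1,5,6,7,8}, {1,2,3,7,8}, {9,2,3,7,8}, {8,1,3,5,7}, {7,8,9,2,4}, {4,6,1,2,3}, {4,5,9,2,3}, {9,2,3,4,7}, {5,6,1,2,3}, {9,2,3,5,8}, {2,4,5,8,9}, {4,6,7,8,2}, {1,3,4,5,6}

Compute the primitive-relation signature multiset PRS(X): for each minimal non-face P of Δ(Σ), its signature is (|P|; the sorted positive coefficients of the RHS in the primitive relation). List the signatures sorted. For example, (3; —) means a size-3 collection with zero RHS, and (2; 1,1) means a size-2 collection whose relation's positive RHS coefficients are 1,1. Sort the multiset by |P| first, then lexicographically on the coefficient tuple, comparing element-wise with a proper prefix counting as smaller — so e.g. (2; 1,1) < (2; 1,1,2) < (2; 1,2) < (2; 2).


Σ has 8 primitive collections:

  • {1,9}:  v_{1} + v_{9} = v_{5} — sig = (2; 1)
  • {6,9}:  v_{6} + v_{9} = v_{2} + v_{4} + 2·v_{5} — sig = (2; 1,1,2)
  • {3,4,8}:  v_{3} + v_{4} + v_{8} = 0 — sig = (3; —)
  • {2,5,7}:  v_{2} + v_{5} + v_{7} = v_{8} — sig = (3; 1)
  • {3,6,7}:  v_{3} + v_{6} + v_{7} = v_{1} — sig = (3; 1)
  • {1,4,8}:  v_{1} + v_{4} + v_{8} = v_{6} + v_{7} — sig = (3; 1,1)
  • {3,6,8}:  v_{3} + v_{6} + v_{8} = v_{1} + v_{2} + v_{5} — sig = (3; 1,1,1)
  • {1,2,4,5}:  v_{1} + v_{2} + v_{4} + v_{5} = v_{6} — sig = (4; 1)

so the primitive-relation signature multiset is
    (2; 1)
    (2; 1,1,2)
    (3; —)
    (3; 1)
    (3; 1)
    (3; 1,1)
    (3; 1,1,1)
    (4; 1)


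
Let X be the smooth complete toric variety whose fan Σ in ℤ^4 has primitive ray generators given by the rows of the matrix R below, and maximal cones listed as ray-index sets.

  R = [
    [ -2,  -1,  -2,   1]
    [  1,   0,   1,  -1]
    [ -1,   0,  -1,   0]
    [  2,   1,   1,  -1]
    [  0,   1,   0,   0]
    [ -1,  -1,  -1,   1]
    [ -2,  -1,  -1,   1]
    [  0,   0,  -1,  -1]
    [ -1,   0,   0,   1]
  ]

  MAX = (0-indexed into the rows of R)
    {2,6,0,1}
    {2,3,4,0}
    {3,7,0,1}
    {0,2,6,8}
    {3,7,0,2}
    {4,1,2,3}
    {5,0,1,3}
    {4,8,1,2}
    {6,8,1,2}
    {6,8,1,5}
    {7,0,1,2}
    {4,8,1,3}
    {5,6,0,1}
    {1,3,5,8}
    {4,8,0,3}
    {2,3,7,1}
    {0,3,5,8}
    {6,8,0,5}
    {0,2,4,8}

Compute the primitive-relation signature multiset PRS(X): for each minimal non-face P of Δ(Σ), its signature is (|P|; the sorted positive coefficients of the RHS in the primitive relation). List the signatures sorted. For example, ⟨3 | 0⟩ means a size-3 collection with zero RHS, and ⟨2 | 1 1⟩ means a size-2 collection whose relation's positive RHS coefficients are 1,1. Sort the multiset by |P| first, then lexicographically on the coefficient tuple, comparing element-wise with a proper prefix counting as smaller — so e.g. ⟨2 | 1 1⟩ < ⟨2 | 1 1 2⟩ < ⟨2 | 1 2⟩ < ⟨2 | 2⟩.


Primitive collections (12):

  {3,6}:  v_{3} + v_{6} = 0  →  sig = ⟨2 | 0⟩
  {2,5}:  v_{2} + v_{5} = v_{0}  →  sig = ⟨2 | 1⟩
  {7,8}:  v_{7} + v_{8} = v_{2}  →  sig = ⟨2 | 1⟩
  {4,6}:  v_{4} + v_{6} = v_{2} + v_{8}  →  sig = ⟨2 | 1 1⟩
  {4,5}:  v_{4} + v_{5} = v_{0} + v_{3} + v_{8}  →  sig = ⟨2 | 1 1 1⟩
  {6,7}:  v_{6} + v_{7} = v_{0} + v_{1} + v_{2}  →  sig = ⟨2 | 1 1 1⟩
  {5,7}:  v_{5} + v_{7} = 2·v_{0} + v_{1} + v_{3}  →  sig = ⟨2 | 1 1 2⟩
  {4,7}:  v_{4} + v_{7} = 2·v_{2} + v_{3}  →  sig = ⟨2 | 1 2⟩
  {0,1,4}:  v_{0} + v_{1} + v_{4} = v_{2}  →  sig = ⟨3 | 1⟩
  {0,1,8}:  v_{0} + v_{1} + v_{8} = v_{6}  →  sig = ⟨3 | 1⟩
  {2,3,8}:  v_{2} + v_{3} + v_{8} = v_{4}  →  sig = ⟨3 | 1⟩
  {0,1,2,3}:  v_{0} + v_{1} + v_{2} + v_{3} = v_{7}  →  sig = ⟨4 | 1⟩

Hence PRS(X_Σ) =
[⟨2 | 0⟩, ⟨2 | 1⟩, ⟨2 | 1⟩, ⟨2 | 1 1⟩, ⟨2 | 1 1 1⟩, ⟨2 | 1 1 1⟩, ⟨2 | 1 1 2⟩, ⟨2 | 1 2⟩, ⟨3 | 1⟩, ⟨3 | 1⟩, ⟨3 | 1⟩, ⟨4 | 1⟩]


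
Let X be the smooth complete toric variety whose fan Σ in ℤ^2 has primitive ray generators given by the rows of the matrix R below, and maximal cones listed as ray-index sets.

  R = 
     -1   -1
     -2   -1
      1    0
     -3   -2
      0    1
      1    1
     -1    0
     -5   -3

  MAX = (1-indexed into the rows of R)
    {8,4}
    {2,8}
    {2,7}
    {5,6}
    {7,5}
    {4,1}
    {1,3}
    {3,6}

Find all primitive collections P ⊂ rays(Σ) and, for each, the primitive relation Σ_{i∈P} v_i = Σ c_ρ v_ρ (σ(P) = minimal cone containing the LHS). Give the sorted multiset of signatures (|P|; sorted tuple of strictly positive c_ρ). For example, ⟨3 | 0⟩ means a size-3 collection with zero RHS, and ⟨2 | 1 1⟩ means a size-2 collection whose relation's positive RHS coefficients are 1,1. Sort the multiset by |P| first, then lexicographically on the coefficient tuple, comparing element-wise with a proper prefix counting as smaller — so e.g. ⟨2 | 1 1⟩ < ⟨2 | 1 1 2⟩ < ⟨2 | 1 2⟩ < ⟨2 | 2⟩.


Δ(Σ) — 8 vertices, 20 min non-faces:

  P = {1,6}:  v_{1} + v_{6} = 0  →  sig = ⟨2 | 0⟩
  P = {3,7}:  v_{3} + v_{7} = 0  →  sig = ⟨2 | 0⟩
  P = {1,2}:  v_{1} + v_{2} = v_{4}  →  sig = ⟨2 | 1⟩
  P = {1,5}:  v_{1} + v_{5} = v_{7}  →  sig = ⟨2 | 1⟩
  P = {1,7}:  v_{1} + v_{7} = v_{2}  →  sig = ⟨2 | 1⟩
  P = {2,3}:  v_{2} + v_{3} = v_{1}  →  sig = ⟨2 | 1⟩
  P = {2,4}:  v_{2} + v_{4} = v_{8}  →  sig = ⟨2 | 1⟩
  P = {2,6}:  v_{2} + v_{6} = v_{7}  →  sig = ⟨2 | 1⟩
  P = {3,5}:  v_{3} + v_{5} = v_{6}  →  sig = ⟨2 | 1⟩
  P = {4,6}:  v_{4} + v_{6} = v_{2}  →  sig = ⟨2 | 1⟩
  P = {6,7}:  v_{6} + v_{7} = v_{5}  →  sig = ⟨2 | 1⟩
  P = {3,8}:  v_{3} + v_{8} = v_{1} + v_{4}  →  sig = ⟨2 | 1 1⟩
  P = {4,5}:  v_{4} + v_{5} = v_{2} + v_{7}  →  sig = ⟨2 | 1 1⟩
  P = {5,8}:  v_{5} + v_{8} = 2·v_{2} + v_{7}  →  sig = ⟨2 | 1 2⟩
  P = {1,8}:  v_{1} + v_{8} = 2·v_{4}  →  sig = ⟨2 | 2⟩
  P = {2,5}:  v_{2} + v_{5} = 2·v_{7}  →  sig = ⟨2 | 2⟩
  P = {3,4}:  v_{3} + v_{4} = 2·v_{1}  →  sig = ⟨2 | 2⟩
  P = {4,7}:  v_{4} + v_{7} = 2·v_{2}  →  sig = ⟨2 | 2⟩
  P = {6,8}:  v_{6} + v_{8} = 2·v_{2}  →  sig = ⟨2 | 2⟩
  P = {7,8}:  v_{7} + v_{8} = 3·v_{2}  →  sig = ⟨2 | 3⟩

Sorted signature multiset PRS(X):
    ⟨2 | 0⟩
    ⟨2 | 0⟩
    ⟨2 | 1⟩
    ⟨2 | 1⟩
    ⟨2 | 1⟩
    ⟨2 | 1⟩
    ⟨2 | 1⟩
    ⟨2 | 1⟩
    ⟨2 | 1⟩
    ⟨2 | 1⟩
    ⟨2 | 1⟩
    ⟨2 | 1 1⟩
    ⟨2 | 1 1⟩
    ⟨2 | 1 2⟩
    ⟨2 | 2⟩
    ⟨2 | 2⟩
    ⟨2 | 2⟩
    ⟨2 | 2⟩
    ⟨2 | 2⟩
    ⟨2 | 3⟩


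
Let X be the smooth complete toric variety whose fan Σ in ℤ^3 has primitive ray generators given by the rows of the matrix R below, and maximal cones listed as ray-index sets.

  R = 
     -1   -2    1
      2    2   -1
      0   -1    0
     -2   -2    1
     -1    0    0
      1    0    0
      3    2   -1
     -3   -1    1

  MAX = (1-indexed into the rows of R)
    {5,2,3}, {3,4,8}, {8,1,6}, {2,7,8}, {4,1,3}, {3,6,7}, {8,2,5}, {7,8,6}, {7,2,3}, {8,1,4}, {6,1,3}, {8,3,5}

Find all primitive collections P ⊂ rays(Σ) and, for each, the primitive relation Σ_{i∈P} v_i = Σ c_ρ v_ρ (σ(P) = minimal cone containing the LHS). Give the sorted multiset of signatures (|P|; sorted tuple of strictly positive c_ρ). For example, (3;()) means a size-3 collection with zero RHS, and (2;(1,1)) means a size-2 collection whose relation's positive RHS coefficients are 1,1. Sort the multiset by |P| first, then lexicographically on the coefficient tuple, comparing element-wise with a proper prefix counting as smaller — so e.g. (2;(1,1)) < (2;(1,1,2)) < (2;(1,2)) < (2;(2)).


The 14 primitive collections of Σ (r=8, n=3):

  • {2,4}:  v_{2} + v_{4} = 0  ⇒ sig = (2;())
  • {5,6}:  v_{5} + v_{6} = 0  ⇒ sig = (2;())
  • {1,2}:  v_{1} + v_{2} = v_{6}  ⇒ sig = (2;(1))
  • {1,5}:  v_{1} + v_{5} = v_{4}  ⇒ sig = (2;(1))
  • {2,6}:  v_{2} + v_{6} = v_{7}  ⇒ sig = (2;(1))
  • {4,6}:  v_{4} + v_{6} = v_{1}  ⇒ sig = (2;(1))
  • {4,7}:  v_{4} + v_{7} = v_{6}  ⇒ sig = (2;(1))
  • {5,7}:  v_{5} + v_{7} = v_{2}  ⇒ sig = (2;(1))
  • {4,5}:  v_{4} + v_{5} = v_{3} + v_{8}  ⇒ sig = (2;(1,1))
  • {1,7}:  v_{1} + v_{7} = 2·v_{6}  ⇒ sig = (2;(2))
  • {3,7,8}:  v_{3} + v_{7} + v_{8} = 0  ⇒ sig = (3;())
  • {2,3,8}:  v_{2} + v_{3} + v_{8} = v_{5}  ⇒ sig = (3;(1))
  • {3,6,8}:  v_{3} + v_{6} + v_{8} = v_{4}  ⇒ sig = (3;(1))
  • {1,3,8}:  v_{1} + v_{3} + v_{8} = 2·v_{4}  ⇒ sig = (3;(2))

Sorted signature multiset PRS(X):
    |P|=2: 10 collections, coeffs (), (), (1), (1), (1), (1), (1), (1), (1,1), (2)
    |P|=3: 4 collections, coeffs (), (1), (1), (2)


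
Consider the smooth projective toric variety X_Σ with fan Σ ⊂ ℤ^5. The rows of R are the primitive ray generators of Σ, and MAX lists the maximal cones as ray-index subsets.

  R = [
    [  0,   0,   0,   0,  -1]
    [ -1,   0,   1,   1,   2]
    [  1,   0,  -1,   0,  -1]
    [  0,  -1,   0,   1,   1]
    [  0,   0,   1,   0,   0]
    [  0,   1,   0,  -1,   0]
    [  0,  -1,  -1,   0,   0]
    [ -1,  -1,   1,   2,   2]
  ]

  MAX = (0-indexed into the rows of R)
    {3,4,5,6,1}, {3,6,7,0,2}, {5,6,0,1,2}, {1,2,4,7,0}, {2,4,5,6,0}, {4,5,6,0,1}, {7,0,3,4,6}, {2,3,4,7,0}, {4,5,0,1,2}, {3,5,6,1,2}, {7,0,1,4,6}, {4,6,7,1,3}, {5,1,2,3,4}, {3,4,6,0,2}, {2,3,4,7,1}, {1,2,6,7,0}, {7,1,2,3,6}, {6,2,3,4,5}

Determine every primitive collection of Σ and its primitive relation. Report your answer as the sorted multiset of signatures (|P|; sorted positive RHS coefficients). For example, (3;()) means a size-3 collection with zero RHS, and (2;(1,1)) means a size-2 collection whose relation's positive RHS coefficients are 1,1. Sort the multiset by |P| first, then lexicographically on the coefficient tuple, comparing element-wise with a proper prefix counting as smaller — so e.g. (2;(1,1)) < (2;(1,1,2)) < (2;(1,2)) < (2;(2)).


Δ(Σ) — 8 vertices, 5 min non-faces:

  P={5,7}:  v_{5} + v_{7} = v_{1}  ⇒ sig = (2;(1))
  P={0,3,5}:  v_{0} + v_{3} + v_{5} = 0  ⇒ sig = (3;())
  P={0,1,3}:  v_{0} + v_{1} + v_{3} = v_{7}  ⇒ sig = (3;(1))
  P={1,2,4,6}:  v_{1} + v_{2} + v_{4} + v_{6} = v_{3}  ⇒ sig = (4;(1))
  P={2,4,6,7}:  v_{2} + v_{4} + v_{6} + v_{7} = v_{0} + 2·v_{3}  ⇒ sig = (4;(1,2))

so the primitive-relation signature multiset is
{ (2;(1)),  (3;()),  (3;(1)),  (4;(1)),  (4;(1,2)) }


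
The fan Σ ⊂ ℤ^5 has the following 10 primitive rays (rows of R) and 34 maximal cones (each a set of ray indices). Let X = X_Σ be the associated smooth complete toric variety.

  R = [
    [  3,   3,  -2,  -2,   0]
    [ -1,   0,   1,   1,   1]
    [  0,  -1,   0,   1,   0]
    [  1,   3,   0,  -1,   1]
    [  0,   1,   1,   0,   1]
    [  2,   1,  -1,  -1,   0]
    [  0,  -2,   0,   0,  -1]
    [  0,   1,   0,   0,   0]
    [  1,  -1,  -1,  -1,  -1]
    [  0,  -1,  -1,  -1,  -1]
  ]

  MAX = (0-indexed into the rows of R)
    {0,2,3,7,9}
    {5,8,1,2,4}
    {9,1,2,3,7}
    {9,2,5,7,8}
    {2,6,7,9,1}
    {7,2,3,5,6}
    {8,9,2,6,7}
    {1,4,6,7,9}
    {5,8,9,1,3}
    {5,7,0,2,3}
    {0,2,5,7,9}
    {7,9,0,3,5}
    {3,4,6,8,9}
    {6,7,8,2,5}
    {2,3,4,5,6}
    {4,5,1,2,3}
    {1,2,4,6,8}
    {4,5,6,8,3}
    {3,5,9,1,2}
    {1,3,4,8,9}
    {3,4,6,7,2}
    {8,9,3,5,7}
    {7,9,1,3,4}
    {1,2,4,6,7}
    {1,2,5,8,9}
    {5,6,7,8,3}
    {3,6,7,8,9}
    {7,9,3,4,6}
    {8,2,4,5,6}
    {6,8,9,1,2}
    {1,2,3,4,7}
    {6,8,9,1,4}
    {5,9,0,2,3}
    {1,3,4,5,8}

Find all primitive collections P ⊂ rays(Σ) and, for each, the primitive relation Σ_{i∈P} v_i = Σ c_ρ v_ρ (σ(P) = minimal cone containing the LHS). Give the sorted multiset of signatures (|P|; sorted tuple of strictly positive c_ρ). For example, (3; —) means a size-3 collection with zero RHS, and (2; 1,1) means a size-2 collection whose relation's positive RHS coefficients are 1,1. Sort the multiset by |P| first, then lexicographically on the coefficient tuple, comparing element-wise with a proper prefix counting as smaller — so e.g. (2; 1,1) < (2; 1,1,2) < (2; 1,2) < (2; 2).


The 16 primitive collections of Σ (r=10, n=5):

  • {0,4}:  v_{0} + v_{4} = v_{3} + v_{5}  ⟹  sig = (2; 1,1)
  • {0,6}:  v_{0} + v_{6} = v_{5} + v_{7} + v_{8}  ⟹  sig = (2; 1,1,1)
  • {0,8}:  v_{0} + v_{8} = 2·v_{5} + v_{7} + v_{9}  ⟹  sig = (2; 1,1,2)
  • {0,1}:  v_{0} + v_{1} = 2·v_{2} + 2·v_{3} + v_{9}  ⟹  sig = (2; 1,2,2)
  • {1,7,8}:  v_{1} + v_{7} + v_{8} = 0  ⟹  sig = (3; —)
  • {1,3,6}:  v_{1} + v_{3} + v_{6} = v_{4}  ⟹  sig = (3; 1)
  • {2,3,8}:  v_{2} + v_{3} + v_{8} = v_{5}  ⟹  sig = (3; 1)
  • {1,5,7}:  v_{1} + v_{5} + v_{7} = v_{2} + v_{3}  ⟹  sig = (3; 1,1)
  • {2,4,9}:  v_{2} + v_{4} + v_{9} = v_{1} + v_{8}  ⟹  sig = (3; 1,1)
  • {4,7,8}:  v_{4} + v_{7} + v_{8} = v_{3} + v_{6}  ⟹  sig = (3; 1,1)
  • {1,5,6}:  v_{1} + v_{5} + v_{6} = v_{2} + v_{4} + v_{8}  ⟹  sig = (3; 1,1,1)
  • {4,5,7}:  v_{4} + v_{5} + v_{7} = v_{2} + 2·v_{3} + v_{6}  ⟹  sig = (3; 1,1,2)
  • {4,5,9}:  v_{4} + v_{5} + v_{9} = v_{1} + v_{3} + 2·v_{8}  ⟹  sig = (3; 1,1,2)
  • {5,6,9}:  v_{5} + v_{6} + v_{9} = 2·v_{8}  ⟹  sig = (3; 2)
  • {2,3,6,9}:  v_{2} + v_{3} + v_{6} + v_{9} = v_{8}  ⟹  sig = (4; 1)
  • {2,3,5,7,9}:  v_{2} + v_{3} + v_{5} + v_{7} + v_{9} = v_{0}  ⟹  sig = (5; 1)

Hence PRS(X_Σ) =
[(2; 1,1), (2; 1,1,1), (2; 1,1,2), (2; 1,2,2), (3; —), (3; 1), (3; 1), (3; 1,1), (3; 1,1), (3; 1,1), (3; 1,1,1), (3; 1,1,2), (3; 1,1,2), (3; 2), (4; 1), (5; 1)]


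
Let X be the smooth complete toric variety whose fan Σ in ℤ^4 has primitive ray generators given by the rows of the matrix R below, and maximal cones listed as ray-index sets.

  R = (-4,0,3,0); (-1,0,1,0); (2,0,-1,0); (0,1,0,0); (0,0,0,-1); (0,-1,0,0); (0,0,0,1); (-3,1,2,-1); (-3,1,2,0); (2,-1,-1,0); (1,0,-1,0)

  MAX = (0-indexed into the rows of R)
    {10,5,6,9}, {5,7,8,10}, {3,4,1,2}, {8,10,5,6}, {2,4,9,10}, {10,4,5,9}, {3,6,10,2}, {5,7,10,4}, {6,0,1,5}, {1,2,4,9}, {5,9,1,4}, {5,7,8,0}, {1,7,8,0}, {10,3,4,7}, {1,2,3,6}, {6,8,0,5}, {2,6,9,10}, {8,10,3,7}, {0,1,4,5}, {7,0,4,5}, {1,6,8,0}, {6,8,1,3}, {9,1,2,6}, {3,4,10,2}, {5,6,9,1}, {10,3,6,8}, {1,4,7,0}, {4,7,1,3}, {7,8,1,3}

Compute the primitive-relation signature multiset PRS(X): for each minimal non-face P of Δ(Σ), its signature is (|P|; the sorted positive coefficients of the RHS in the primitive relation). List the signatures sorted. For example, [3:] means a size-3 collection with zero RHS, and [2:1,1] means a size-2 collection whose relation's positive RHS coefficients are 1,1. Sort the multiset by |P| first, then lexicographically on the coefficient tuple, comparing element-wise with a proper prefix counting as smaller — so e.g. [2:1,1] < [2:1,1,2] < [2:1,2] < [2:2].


Δ(Σ) — 11 vertices, 17 min non-faces:

  {1,10}:  v_{1} + v_{10} = 0  →  sig = [2:]
  {3,5}:  v_{3} + v_{5} = 0  →  sig = [2:]
  {4,6}:  v_{4} + v_{6} = 0  →  sig = [2:]
  {2,5}:  v_{2} + v_{5} = v_{9}  →  sig = [2:1]
  {3,9}:  v_{3} + v_{9} = v_{2}  →  sig = [2:1]
  {4,8}:  v_{4} + v_{8} = v_{7}  →  sig = [2:1]
  {6,7}:  v_{6} + v_{7} = v_{8}  →  sig = [2:1]
  {8,9}:  v_{8} + v_{9} = v_{1}  →  sig = [2:1]
  {0,3}:  v_{0} + v_{3} = v_{1} + v_{8}  →  sig = [2:1,1]
  {0,10}:  v_{0} + v_{10} = v_{5} + v_{8}  →  sig = [2:1,1]
  {2,8}:  v_{2} + v_{8} = v_{1} + v_{3}  →  sig = [2:1,1]
  {7,9}:  v_{7} + v_{9} = v_{1} + v_{4}  →  sig = [2:1,1]
  {2,7}:  v_{2} + v_{7} = v_{1} + v_{3} + v_{4}  →  sig = [2:1,1,1]
  {0,9}:  v_{0} + v_{9} = 2·v_{1} + v_{5}  →  sig = [2:1,2]
  {0,2}:  v_{0} + v_{2} = 2·v_{1}  →  sig = [2:2]
  {1,5,8}:  v_{1} + v_{5} + v_{8} = v_{0}  →  sig = [3:1]
  {1,5,7}:  v_{1} + v_{5} + v_{7} = v_{0} + v_{4}  →  sig = [3:1,1]

so the primitive-relation signature multiset is
    |P|=2: 15 collections, coeffs (), (), (), (1), (1), (1), (1), (1), (1,1), (1,1), (1,1), (1,1), (1,1,1), (1,2), (2)
    |P|=3: 2 collections, coeffs (1), (1,1)


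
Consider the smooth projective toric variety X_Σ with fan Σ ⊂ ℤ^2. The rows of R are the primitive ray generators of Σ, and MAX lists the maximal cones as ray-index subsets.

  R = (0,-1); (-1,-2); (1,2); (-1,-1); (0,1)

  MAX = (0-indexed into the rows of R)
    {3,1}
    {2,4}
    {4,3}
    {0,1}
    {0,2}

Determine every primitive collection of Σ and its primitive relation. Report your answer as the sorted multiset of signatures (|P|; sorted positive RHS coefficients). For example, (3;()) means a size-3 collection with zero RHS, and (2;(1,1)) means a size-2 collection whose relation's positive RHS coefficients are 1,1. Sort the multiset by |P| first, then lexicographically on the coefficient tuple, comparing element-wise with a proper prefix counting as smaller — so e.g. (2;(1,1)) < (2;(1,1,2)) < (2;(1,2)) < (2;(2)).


Δ(Σ) — 5 vertices, 5 min non-faces:

  P = {0,4}:  v_{0} + v_{4} = 0  ⇒ sig = (2;())
  P = {1,2}:  v_{1} + v_{2} = 0  ⇒ sig = (2;())
  P = {0,3}:  v_{0} + v_{3} = v_{1}  ⇒ sig = (2;(1))
  P = {1,4}:  v_{1} + v_{4} = v_{3}  ⇒ sig = (2;(1))
  P = {2,3}:  v_{2} + v_{3} = v_{4}  ⇒ sig = (2;(1))

Signatures (|P|; sorted positive RHS coefficients), sorted:
    (2;())
    (2;())
    (2;(1))
    (2;(1))
    (2;(1))


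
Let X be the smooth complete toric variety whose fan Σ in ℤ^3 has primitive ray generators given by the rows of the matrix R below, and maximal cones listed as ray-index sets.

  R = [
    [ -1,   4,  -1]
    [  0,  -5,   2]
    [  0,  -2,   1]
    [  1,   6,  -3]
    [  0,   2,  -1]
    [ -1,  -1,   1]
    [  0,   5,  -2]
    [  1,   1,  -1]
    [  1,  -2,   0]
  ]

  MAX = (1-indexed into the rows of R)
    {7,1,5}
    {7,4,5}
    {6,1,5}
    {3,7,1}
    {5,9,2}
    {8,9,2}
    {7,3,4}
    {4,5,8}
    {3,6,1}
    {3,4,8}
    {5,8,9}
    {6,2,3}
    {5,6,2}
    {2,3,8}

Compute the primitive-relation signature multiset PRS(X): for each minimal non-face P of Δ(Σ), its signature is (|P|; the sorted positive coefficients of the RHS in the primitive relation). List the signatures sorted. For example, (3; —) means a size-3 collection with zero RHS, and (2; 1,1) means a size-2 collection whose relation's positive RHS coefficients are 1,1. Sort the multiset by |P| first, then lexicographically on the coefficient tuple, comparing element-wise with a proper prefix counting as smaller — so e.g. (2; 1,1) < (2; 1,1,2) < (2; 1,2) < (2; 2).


Δ(Σ) — 9 vertices, 16 min non-faces:

  P = {2,7}:  v_{2} + v_{7} = 0  ⇒ sig = (2; —)
  P = {3,5}:  v_{3} + v_{5} = 0  ⇒ sig = (2; —)
  P = {6,8}:  v_{6} + v_{8} = 0  ⇒ sig = (2; —)
  P = {1,2}:  v_{1} + v_{2} = v_{6}  ⇒ sig = (2; 1)
  P = {1,8}:  v_{1} + v_{8} = v_{7}  ⇒ sig = (2; 1)
  P = {1,9}:  v_{1} + v_{9} = v_{5}  ⇒ sig = (2; 1)
  P = {2,4}:  v_{2} + v_{4} = v_{8}  ⇒ sig = (2; 1)
  P = {4,6}:  v_{4} + v_{6} = v_{7}  ⇒ sig = (2; 1)
  P = {6,7}:  v_{6} + v_{7} = v_{1}  ⇒ sig = (2; 1)
  P = {7,8}:  v_{7} + v_{8} = v_{4}  ⇒ sig = (2; 1)
  P = {3,9}:  v_{3} + v_{9} = v_{2} + v_{8}  ⇒ sig = (2; 1,1)
  P = {6,9}:  v_{6} + v_{9} = v_{2} + v_{5}  ⇒ sig = (2; 1,1)
  P = {7,9}:  v_{7} + v_{9} = v_{5} + v_{8}  ⇒ sig = (2; 1,1)
  P = {4,9}:  v_{4} + v_{9} = v_{5} + 2·v_{8}  ⇒ sig = (2; 1,2)
  P = {1,4}:  v_{1} + v_{4} = 2·v_{7}  ⇒ sig = (2; 2)
  P = {2,5,8}:  v_{2} + v_{5} + v_{8} = v_{9}  ⇒ sig = (3; 1)

Hence PRS(X_Σ) =
{ (2; —) ×3,  (2; 1) ×7,  (2; 1,1) ×3,  (2; 1,2),  (2; 2),  (3; 1) }


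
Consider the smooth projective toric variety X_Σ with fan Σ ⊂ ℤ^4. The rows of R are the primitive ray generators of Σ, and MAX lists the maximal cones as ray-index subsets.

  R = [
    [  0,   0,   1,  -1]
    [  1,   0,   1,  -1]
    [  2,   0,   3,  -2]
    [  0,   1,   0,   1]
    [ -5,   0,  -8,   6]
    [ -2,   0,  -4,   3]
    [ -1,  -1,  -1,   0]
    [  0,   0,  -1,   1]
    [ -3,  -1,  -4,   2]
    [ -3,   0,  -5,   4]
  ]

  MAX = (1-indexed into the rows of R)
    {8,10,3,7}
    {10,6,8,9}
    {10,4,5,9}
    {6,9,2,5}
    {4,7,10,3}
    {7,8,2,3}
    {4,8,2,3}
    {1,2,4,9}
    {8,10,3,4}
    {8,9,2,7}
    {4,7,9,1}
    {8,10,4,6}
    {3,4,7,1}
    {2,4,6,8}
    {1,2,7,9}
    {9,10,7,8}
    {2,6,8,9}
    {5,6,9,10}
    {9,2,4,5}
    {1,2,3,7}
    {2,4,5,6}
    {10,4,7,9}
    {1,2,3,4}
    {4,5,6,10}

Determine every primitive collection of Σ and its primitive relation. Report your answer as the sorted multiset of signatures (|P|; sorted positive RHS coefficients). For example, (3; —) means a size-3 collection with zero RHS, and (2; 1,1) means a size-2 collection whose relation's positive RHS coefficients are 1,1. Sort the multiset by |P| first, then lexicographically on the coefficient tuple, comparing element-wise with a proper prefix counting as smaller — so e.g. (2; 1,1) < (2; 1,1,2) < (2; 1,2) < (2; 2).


Primitive collections (15):

  P={1,8}:  v_{1} + v_{8} = 0 ; sig = (2; —)
  P={2,10}:  v_{2} + v_{10} = v_{6} ; sig = (2; 1)
  P={3,5}:  v_{3} + v_{5} = v_{10} ; sig = (2; 1)
  P={3,6}:  v_{3} + v_{6} = v_{8} ; sig = (2; 1)
  P={3,9}:  v_{3} + v_{9} = v_{7} ; sig = (2; 1)
  P={1,10}:  v_{1} + v_{10} = v_{4} + v_{9} ; sig = (2; 1,1)
  P={5,7}:  v_{5} + v_{7} = v_{9} + v_{10} ; sig = (2; 1,1)
  P={5,8}:  v_{5} + v_{8} = v_{6} + v_{10} ; sig = (2; 1,1)
  P={6,7}:  v_{6} + v_{7} = v_{8} + v_{9} ; sig = (2; 1,1)
  P={1,6}:  v_{1} + v_{6} = v_{2} + v_{4} + v_{9} ; sig = (2; 1,1,1)
  P={1,5}:  v_{1} + v_{5} = v_{2} + 2·v_{4} + 2·v_{9} ; sig = (2; 1,2,2)
  P={2,4,7}:  v_{2} + v_{4} + v_{7} = 0 ; sig = (3; —)
  P={4,6,9}:  v_{4} + v_{6} + v_{9} = v_{5} ; sig = (3; 1)
  P={4,8,9}:  v_{4} + v_{8} + v_{9} = v_{10} ; sig = (3; 1)
  P={4,7,8}:  v_{4} + v_{7} + v_{8} = v_{3} + v_{10} ; sig = (3; 1,1)

Hence PRS(X_Σ) =
    (2; —)
    (2; 1)
    (2; 1)
    (2; 1)
    (2; 1)
    (2; 1,1)
    (2; 1,1)
    (2; 1,1)
    (2; 1,1)
    (2; 1,1,1)
    (2; 1,2,2)
    (3; —)
    (3; 1)
    (3; 1)
    (3; 1,1)


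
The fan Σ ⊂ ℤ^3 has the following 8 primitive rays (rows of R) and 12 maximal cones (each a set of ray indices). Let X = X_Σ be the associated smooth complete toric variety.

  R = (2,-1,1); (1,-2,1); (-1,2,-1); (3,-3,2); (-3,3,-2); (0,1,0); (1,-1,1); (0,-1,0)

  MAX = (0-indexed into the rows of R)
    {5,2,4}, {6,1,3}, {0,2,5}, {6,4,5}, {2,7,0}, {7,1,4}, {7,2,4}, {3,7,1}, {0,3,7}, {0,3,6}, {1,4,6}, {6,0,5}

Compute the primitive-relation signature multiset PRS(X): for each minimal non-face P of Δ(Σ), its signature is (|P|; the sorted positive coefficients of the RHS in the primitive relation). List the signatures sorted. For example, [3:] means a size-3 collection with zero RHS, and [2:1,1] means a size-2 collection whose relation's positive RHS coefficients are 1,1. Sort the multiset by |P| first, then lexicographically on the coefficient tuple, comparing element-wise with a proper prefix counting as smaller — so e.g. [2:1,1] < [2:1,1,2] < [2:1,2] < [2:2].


10 collections generate NE(X_Σ); each relation:

  {1,2}:  v_{1} + v_{2} = 0  ⟹  sig = [2:]
  {3,4}:  v_{3} + v_{4} = 0  ⟹  sig = [2:]
  {5,7}:  v_{5} + v_{7} = 0  ⟹  sig = [2:]
  {0,1}:  v_{0} + v_{1} = v_{3}  ⟹  sig = [2:1]
  {0,4}:  v_{0} + v_{4} = v_{2}  ⟹  sig = [2:1]
  {1,5}:  v_{1} + v_{5} = v_{6}  ⟹  sig = [2:1]
  {2,3}:  v_{2} + v_{3} = v_{0}  ⟹  sig = [2:1]
  {2,6}:  v_{2} + v_{6} = v_{5}  ⟹  sig = [2:1]
  {6,7}:  v_{6} + v_{7} = v_{1}  ⟹  sig = [2:1]
  {3,5}:  v_{3} + v_{5} = v_{0} + v_{6}  ⟹  sig = [2:1,1]

Signatures (|P|; sorted positive RHS coefficients), sorted:
    [2:]
    [2:]
    [2:]
    [2:1]
    [2:1]
    [2:1]
    [2:1]
    [2:1]
    [2:1]
    [2:1,1]


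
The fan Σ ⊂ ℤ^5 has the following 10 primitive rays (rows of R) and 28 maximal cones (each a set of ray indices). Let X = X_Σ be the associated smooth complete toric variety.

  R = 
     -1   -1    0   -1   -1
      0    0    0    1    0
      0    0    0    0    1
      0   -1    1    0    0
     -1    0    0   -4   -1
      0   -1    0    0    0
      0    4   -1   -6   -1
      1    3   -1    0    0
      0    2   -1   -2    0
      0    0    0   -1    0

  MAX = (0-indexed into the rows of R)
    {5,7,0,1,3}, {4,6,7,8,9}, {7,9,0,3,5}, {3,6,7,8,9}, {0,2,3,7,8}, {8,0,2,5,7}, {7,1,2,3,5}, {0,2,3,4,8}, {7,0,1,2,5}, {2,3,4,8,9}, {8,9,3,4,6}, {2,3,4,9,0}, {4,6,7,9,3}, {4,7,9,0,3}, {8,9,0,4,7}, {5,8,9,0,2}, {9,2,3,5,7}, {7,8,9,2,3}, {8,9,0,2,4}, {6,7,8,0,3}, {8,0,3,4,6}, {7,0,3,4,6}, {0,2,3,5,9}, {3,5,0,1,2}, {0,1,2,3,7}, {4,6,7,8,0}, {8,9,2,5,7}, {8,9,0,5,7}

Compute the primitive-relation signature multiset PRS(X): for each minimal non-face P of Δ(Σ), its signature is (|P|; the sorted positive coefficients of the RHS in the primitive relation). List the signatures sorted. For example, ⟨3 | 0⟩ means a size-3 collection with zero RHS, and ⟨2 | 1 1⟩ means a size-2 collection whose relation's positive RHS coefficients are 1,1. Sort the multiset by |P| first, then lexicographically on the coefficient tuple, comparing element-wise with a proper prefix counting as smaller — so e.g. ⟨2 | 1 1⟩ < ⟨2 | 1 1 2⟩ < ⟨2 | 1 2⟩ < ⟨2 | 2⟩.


Σ has 14 primitive collections:

  P={1,9}:  v_{1} + v_{9} = 0  ⇒ sig = ⟨2 | 0⟩
  P={1,4}:  v_{1} + v_{4} = v_{0} + v_{3} + v_{8}  ⇒ sig = ⟨2 | 1 1 1⟩
  P={1,8}:  v_{1} + v_{8} = v_{0} + v_{2} + v_{7}  ⇒ sig = ⟨2 | 1 1 1⟩
  P={5,6}:  v_{5} + v_{6} = v_{4} + v_{7} + 2·v_{9}  ⇒ sig = ⟨2 | 1 1 2⟩
  P={1,6}:  v_{1} + v_{6} = v_{0} + 2·v_{3} + v_{7} + 2·v_{8}  ⇒ sig = ⟨2 | 1 1 2 2⟩
  P={4,5}:  v_{4} + v_{5} = v_{0} + 3·v_{9}  ⇒ sig = ⟨2 | 1 3⟩
  P={2,6}:  v_{2} + v_{6} = 2·v_{3} + 3·v_{8}  ⇒ sig = ⟨2 | 2 3⟩
  P={0,6,9}:  v_{0} + v_{6} + v_{9} = 2·v_{4} + v_{7}  ⇒ sig = ⟨3 | 1 2⟩
  P={2,4,7}:  v_{2} + v_{4} + v_{7} = v_{3} + 2·v_{8}  ⇒ sig = ⟨3 | 1 2⟩
  P={3,5,8}:  v_{3} + v_{5} + v_{8} = 2·v_{9}  ⇒ sig = ⟨3 | 2⟩
  P={0,2,7,9}:  v_{0} + v_{2} + v_{7} + v_{9} = v_{8}  ⇒ sig = ⟨4 | 1⟩
  P={0,3,8,9}:  v_{0} + v_{3} + v_{8} + v_{9} = v_{4}  ⇒ sig = ⟨4 | 1⟩
  P={3,4,7,8}:  v_{3} + v_{4} + v_{7} + v_{8} = v_{6}  ⇒ sig = ⟨4 | 1⟩
  P={0,2,3,5,7}:  v_{0} + v_{2} + v_{3} + v_{5} + v_{7} = v_{9}  ⇒ sig = ⟨5 | 1⟩

Signatures (|P|; sorted positive RHS coefficients), sorted:
    |P|=2: 7 collections, coeffs (), (1,1,1), (1,1,1), (1,1,2), (1,1,2,2), (1,3), (2,3)
    |P|=3: 3 collections, coeffs (1,2), (1,2), (2)
    |P|=4: 3 collections, coeffs (1), (1), (1)
    |P|=5: 1 collection, coeffs (1)


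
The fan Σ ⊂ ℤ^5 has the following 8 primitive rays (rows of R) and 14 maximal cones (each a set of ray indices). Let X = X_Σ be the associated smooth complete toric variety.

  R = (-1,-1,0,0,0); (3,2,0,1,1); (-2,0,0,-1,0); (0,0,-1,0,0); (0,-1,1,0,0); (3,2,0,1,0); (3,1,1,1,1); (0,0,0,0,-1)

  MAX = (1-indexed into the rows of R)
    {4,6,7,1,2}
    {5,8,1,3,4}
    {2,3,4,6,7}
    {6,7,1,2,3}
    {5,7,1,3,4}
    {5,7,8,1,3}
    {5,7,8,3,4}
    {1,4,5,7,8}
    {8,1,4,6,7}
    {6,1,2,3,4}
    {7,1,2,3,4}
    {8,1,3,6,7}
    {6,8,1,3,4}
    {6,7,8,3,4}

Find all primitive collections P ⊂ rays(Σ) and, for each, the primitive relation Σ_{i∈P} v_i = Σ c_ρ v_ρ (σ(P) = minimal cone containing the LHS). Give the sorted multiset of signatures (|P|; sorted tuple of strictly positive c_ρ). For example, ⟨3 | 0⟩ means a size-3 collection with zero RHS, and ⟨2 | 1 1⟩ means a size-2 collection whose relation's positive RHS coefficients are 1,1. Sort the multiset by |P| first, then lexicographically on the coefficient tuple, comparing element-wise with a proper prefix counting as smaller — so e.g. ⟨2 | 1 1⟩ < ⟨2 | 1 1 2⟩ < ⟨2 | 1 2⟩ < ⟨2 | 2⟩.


Minimal non-faces — 5 found among 8 rays, 14 max cones:

  {2,5}:  v_{2} + v_{5} = v_{7} ; sig = ⟨2 | 1⟩
  {2,8}:  v_{2} + v_{8} = v_{6} ; sig = ⟨2 | 1⟩
  {5,6}:  v_{5} + v_{6} = v_{7} + v_{8} ; sig = ⟨2 | 1 1⟩
  {1,3,4,7,8}:  v_{1} + v_{3} + v_{4} + v_{7} + v_{8} = 0 ; sig = ⟨5 | 0⟩
  {1,3,4,6,7}:  v_{1} + v_{3} + v_{4} + v_{6} + v_{7} = v_{2} ; sig = ⟨5 | 1⟩

Sorted signature multiset PRS(X):
    |P|=2: 3 collections, coeffs (1), (1), (1,1)
    |P|=5: 2 collections, coeffs (), (1)


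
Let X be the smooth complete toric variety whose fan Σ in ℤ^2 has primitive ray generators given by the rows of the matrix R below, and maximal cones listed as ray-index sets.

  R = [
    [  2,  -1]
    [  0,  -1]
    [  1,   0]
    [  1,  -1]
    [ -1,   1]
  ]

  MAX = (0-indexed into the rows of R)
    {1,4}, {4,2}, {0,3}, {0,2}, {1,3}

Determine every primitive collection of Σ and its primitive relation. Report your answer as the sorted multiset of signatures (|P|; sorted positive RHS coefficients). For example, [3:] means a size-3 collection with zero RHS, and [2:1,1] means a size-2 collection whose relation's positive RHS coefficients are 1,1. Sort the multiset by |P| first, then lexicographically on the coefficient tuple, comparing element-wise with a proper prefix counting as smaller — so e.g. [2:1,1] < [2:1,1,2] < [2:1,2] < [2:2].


The 5 primitive collections of Σ (r=5, n=2):

  {3,4}:  v_{3} + v_{4} = 0  ⟹  sig = [2:]
  {0,4}:  v_{0} + v_{4} = v_{2}  ⟹  sig = [2:1]
  {1,2}:  v_{1} + v_{2} = v_{3}  ⟹  sig = [2:1]
  {2,3}:  v_{2} + v_{3} = v_{0}  ⟹  sig = [2:1]
  {0,1}:  v_{0} + v_{1} = 2·v_{3}  ⟹  sig = [2:2]

Signatures (|P|; sorted positive RHS coefficients), sorted:
{ [2:],  [2:1] ×3,  [2:2] }


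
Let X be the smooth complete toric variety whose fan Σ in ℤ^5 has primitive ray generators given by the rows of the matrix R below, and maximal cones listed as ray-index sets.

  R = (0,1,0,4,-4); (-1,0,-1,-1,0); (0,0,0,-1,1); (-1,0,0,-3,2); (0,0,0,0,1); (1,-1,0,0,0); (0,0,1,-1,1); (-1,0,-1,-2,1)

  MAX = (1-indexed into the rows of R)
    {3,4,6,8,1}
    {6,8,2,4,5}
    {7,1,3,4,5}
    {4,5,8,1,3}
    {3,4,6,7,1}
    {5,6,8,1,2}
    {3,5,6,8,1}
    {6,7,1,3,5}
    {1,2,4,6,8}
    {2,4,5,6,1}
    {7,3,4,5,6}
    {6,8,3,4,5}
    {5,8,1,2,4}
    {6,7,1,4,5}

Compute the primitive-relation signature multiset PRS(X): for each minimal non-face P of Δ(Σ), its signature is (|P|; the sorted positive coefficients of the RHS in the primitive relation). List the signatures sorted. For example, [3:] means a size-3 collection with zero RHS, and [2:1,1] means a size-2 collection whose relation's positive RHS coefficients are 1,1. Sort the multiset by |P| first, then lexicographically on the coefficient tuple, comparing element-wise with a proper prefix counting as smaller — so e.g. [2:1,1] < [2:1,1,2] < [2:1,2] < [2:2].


The 5 primitive collections of Σ (r=8, n=5):

  P={2,3}:  v_{2} + v_{3} = v_{8}  ⟹  sig = [2:1]
  P={7,8}:  v_{7} + v_{8} = v_{4}  ⟹  sig = [2:1]
  P={2,7}:  v_{2} + v_{7} = v_{1} + 2·v_{4} + v_{5} + v_{6}  ⟹  sig = [2:1,1,1,2]
  P={1,3,4,5,6}:  v_{1} + v_{3} + v_{4} + v_{5} + v_{6} = 0  ⟹  sig = [5:]
  P={1,4,5,6,8}:  v_{1} + v_{4} + v_{5} + v_{6} + v_{8} = v_{2}  ⟹  sig = [5:1]

Sorted signature multiset PRS(X):
[[2:1], [2:1], [2:1,1,1,2], [5:], [5:1]]


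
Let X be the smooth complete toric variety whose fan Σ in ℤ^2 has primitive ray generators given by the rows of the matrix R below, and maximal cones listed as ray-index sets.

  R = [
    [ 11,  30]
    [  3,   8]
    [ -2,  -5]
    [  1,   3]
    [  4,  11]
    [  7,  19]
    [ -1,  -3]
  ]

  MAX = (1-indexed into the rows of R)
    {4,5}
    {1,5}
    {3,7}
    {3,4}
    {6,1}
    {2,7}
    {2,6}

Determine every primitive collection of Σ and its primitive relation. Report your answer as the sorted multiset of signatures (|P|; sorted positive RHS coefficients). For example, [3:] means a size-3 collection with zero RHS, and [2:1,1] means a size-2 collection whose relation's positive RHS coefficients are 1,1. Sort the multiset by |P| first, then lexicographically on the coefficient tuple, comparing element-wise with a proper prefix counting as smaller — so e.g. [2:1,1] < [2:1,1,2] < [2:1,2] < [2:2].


Primitive collections (14):

  P = {4,7}:  v_{4} + v_{7} = 0 — sig = [2:]
  P = {2,3}:  v_{2} + v_{3} = v_{4} — sig = [2:1]
  P = {2,4}:  v_{2} + v_{4} = v_{5} — sig = [2:1]
  P = {2,5}:  v_{2} + v_{5} = v_{6} — sig = [2:1]
  P = {5,6}:  v_{5} + v_{6} = v_{1} — sig = [2:1]
  P = {5,7}:  v_{5} + v_{7} = v_{2} — sig = [2:1]
  P = {1,7}:  v_{1} + v_{7} = v_{2} + v_{6} — sig = [2:1,1]
  P = {3,6}:  v_{3} + v_{6} = v_{4} + v_{5} — sig = [2:1,1]
  P = {1,3}:  v_{1} + v_{3} = v_{4} + 2·v_{5} — sig = [2:1,2]
  P = {1,2}:  v_{1} + v_{2} = 2·v_{6} — sig = [2:2]
  P = {3,5}:  v_{3} + v_{5} = 2·v_{4} — sig = [2:2]
  P = {4,6}:  v_{4} + v_{6} = 2·v_{5} — sig = [2:2]
  P = {6,7}:  v_{6} + v_{7} = 2·v_{2} — sig = [2:2]
  P = {1,4}:  v_{1} + v_{4} = 3·v_{5} — sig = [2:3]

Signatures (|P|; sorted positive RHS coefficients), sorted:
{ [2:],  [2:1] ×5,  [2:1,1] ×2,  [2:1,2],  [2:2] ×4,  [2:3] }
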